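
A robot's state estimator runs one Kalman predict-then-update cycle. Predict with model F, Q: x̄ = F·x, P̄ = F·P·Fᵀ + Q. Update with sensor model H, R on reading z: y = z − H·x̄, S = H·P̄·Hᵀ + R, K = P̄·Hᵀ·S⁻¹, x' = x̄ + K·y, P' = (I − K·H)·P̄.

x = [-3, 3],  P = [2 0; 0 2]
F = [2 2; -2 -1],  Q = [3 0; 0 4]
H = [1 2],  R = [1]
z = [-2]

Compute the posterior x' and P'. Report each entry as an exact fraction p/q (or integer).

x' = [10/7, -11/7]
P' = [507/28 -64/7; -64/7 34/7]

x̄ = F·x = [0, 3]
P̄ = F·P·Fᵀ + Q = [19 -12; -12 14]
y = z − H·x̄ = [-8]
S = H·P̄·Hᵀ + R = [28]
K = P̄·Hᵀ·S⁻¹ = [-5/28; 4/7]
x' = x̄ + K·y = [10/7, -11/7]
P' = (I − K·H)·P̄ = [507/28 -64/7; -64/7 34/7]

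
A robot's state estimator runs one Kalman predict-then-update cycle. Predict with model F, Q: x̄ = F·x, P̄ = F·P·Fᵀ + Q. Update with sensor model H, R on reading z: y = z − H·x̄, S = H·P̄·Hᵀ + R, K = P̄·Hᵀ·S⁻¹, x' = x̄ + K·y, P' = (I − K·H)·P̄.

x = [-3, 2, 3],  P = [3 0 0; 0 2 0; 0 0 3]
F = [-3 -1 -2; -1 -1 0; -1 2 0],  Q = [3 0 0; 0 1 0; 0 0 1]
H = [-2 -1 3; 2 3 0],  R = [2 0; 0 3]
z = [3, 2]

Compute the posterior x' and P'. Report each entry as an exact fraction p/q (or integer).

x̄ = F·x = [1, 1, 7]
P̄ = F·P·Fᵀ + Q = [44 11 5; 11 6 -1; 5 -1 12]
y = z − H·x̄ = [-15, -3]
S = H·P̄·Hᵀ + R = [282 -261; -261 365]
K = P̄·Hᵀ·S⁻¹ = [307/11603 4066/11603; -875/34809 1063/11603; 3894/11603 3007/11603]
x' = x̄ + K·y = [-5200/11603, 12789/11603, 13790/11603]
P' = (I − K·H)·P̄ = [44334/11603 -25490/11603 21264/11603; -25490/11603 54169/34809 -11169/11603; 21264/11603 -11169/11603 13049/11603]

x' = [-5200/11603, 12789/11603, 13790/11603]
P' = [44334/11603 -25490/11603 21264/11603; -25490/11603 54169/34809 -11169/11603; 21264/11603 -11169/11603 13049/11603]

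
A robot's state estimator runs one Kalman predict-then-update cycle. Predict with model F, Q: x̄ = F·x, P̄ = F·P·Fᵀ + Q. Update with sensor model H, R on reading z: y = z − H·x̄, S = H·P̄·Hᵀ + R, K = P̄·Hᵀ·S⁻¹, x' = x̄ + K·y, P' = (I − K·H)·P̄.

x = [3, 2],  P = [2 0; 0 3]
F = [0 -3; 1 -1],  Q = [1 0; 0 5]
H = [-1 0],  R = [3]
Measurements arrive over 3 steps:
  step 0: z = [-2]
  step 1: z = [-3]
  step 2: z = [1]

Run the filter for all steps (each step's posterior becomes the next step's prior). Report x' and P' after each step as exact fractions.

step 0: x̄ = F·x = [-6, 1]
step 0: P̄ = F·P·Fᵀ + Q = [28 9; 9 10]
step 0: y = z − H·x̄ = [-8]
step 0: S = H·P̄·Hᵀ + R = [31]
step 0: K = P̄·Hᵀ·S⁻¹ = [-28/31; -9/31]
step 0: x' = x̄ + K·y = [38/31, 103/31]
step 0: P' = (I − K·H)·P̄ = [84/31 27/31; 27/31 229/31]
step 1: x̄ = F·x = [-309/31, -65/31]
step 1: P̄ = F·P·Fᵀ + Q = [2092/31 606/31; 606/31 414/31]
step 1: y = z − H·x̄ = [-402/31]
step 1: S = H·P̄·Hᵀ + R = [2185/31]
step 1: K = P̄·Hᵀ·S⁻¹ = [-2092/2185; -606/2185]
step 1: x' = x̄ + K·y = [5349/2185, 3277/2185]
step 1: P' = (I − K·H)·P̄ = [6276/2185 1818/2185; 1818/2185 17334/2185]
step 2: x̄ = F·x = [-9831/2185, 2072/2185]
step 2: P̄ = F·P·Fᵀ + Q = [158191/2185 46548/2185; 46548/2185 30899/2185]
step 2: y = z − H·x̄ = [-7646/2185]
step 2: S = H·P̄·Hᵀ + R = [164746/2185]
step 2: K = P̄·Hᵀ·S⁻¹ = [-158191/164746; -23274/82373]
step 2: x' = x̄ + K·y = [-93842/82373, 159556/82373]
step 2: P' = (I − K·H)·P̄ = [474573/164746 69822/82373; 69822/82373 669055/82373]

step 0: x' = [38/31, 103/31], P' = [84/31 27/31; 27/31 229/31]
step 1: x' = [5349/2185, 3277/2185], P' = [6276/2185 1818/2185; 1818/2185 17334/2185]
step 2: x' = [-93842/82373, 159556/82373], P' = [474573/164746 69822/82373; 69822/82373 669055/82373]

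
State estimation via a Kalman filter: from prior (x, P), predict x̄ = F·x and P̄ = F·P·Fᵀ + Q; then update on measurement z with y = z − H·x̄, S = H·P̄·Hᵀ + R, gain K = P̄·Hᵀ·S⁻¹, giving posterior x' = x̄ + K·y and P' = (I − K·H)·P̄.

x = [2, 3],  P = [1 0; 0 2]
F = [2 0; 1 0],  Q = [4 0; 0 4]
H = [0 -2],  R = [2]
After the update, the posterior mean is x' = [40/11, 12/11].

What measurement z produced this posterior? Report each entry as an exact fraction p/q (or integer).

x̄ = F·x = [4, 2]
P̄ = F·P·Fᵀ + Q = [8 2; 2 5]
S = H·P̄·Hᵀ + R = [22]
K = P̄·Hᵀ·S⁻¹ = [-2/11; -5/11]
x' − x̄ = [-4/11, -10/11] = K·y
y = (KᵀK)⁻¹·Kᵀ·(x' − x̄) = [2]
z = y + H·x̄ = [2] + [-4] = [-2]

z = [-2]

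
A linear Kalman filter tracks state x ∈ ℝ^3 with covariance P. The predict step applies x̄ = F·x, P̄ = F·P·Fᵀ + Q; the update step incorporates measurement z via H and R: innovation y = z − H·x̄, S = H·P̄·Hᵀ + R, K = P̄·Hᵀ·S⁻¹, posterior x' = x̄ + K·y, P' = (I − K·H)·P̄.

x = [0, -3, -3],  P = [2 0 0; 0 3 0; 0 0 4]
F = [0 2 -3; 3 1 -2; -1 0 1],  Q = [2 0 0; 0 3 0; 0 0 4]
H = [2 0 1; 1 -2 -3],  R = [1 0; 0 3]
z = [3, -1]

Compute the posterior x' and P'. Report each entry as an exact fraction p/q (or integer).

x' = [31953/12737, 59575/12737, -25961/12737]
P' = [26822/12737 82534/12737 -46976/12737; 82534/12737 286988/12737 -160762/12737; -46976/12737 -160762/12737 93266/12737]

x̄ = F·x = [3, 3, -3]
P̄ = F·P·Fᵀ + Q = [50 30 -12; 30 40 -14; -12 -14 10]
y = z − H·x̄ = [0, -7]
S = H·P̄·Hᵀ + R = [163 38; 38 87]
K = P̄·Hᵀ·S⁻¹ = [6668/12737 894/12737; 4306/12737 -3052/12737; -686/12737 -1750/12737]
x' = x̄ + K·y = [31953/12737, 59575/12737, -25961/12737]
P' = (I − K·H)·P̄ = [26822/12737 82534/12737 -46976/12737; 82534/12737 286988/12737 -160762/12737; -46976/12737 -160762/12737 93266/12737]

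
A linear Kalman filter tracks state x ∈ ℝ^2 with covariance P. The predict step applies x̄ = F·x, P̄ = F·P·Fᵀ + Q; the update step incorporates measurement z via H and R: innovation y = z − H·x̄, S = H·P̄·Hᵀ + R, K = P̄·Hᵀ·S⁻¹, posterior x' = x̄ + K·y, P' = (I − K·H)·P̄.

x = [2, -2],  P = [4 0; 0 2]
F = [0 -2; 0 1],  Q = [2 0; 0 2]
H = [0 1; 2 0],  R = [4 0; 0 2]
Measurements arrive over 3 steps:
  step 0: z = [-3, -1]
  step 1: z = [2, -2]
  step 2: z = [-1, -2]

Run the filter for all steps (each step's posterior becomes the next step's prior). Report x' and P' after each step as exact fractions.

step 0: x̄ = F·x = [4, -2]
step 0: P̄ = F·P·Fᵀ + Q = [10 -4; -4 4]
step 0: y = z − H·x̄ = [-1, -9]
step 0: S = H·P̄·Hᵀ + R = [8 -8; -8 42]
step 0: K = P̄·Hᵀ·S⁻¹ = [-1/34 8/17; 13/34 -2/17]
step 0: x' = x̄ + K·y = [-7/34, -45/34]
step 0: P' = (I − K·H)·P̄ = [8/17 -2/17; -2/17 26/17]
step 1: x̄ = F·x = [45/17, -45/34]
step 1: P̄ = F·P·Fᵀ + Q = [138/17 -52/17; -52/17 60/17]
step 1: y = z − H·x̄ = [113/34, -124/17]
step 1: S = H·P̄·Hᵀ + R = [128/17 -104/17; -104/17 586/17]
step 1: K = P̄·Hᵀ·S⁻¹ = [-13/472 55/118; 179/472 -13/118]
step 1: x' = x̄ + K·y = [-797/944, 699/944]
step 1: P' = (I − K·H)·P̄ = [55/118 -13/118; -13/118 179/118]
step 2: x̄ = F·x = [-699/472, 699/944]
step 2: P̄ = F·P·Fᵀ + Q = [476/59 -179/59; -179/59 415/118]
step 2: y = z − H·x̄ = [-1643/944, 227/236]
step 2: S = H·P̄·Hᵀ + R = [887/118 -358/59; -358/59 2022/59]
step 2: K = P̄·Hᵀ·S⁻¹ = [-358/13027 6070/13027; 4939/13027 -1432/13027]
step 2: x' = x̄ + K·y = [-25661/26054, -655/26054]
step 2: P' = (I − K·H)·P̄ = [6070/13027 -1432/13027; -1432/13027 19756/13027]

step 0: x' = [-7/34, -45/34], P' = [8/17 -2/17; -2/17 26/17]
step 1: x' = [-797/944, 699/944], P' = [55/118 -13/118; -13/118 179/118]
step 2: x' = [-25661/26054, -655/26054], P' = [6070/13027 -1432/13027; -1432/13027 19756/13027]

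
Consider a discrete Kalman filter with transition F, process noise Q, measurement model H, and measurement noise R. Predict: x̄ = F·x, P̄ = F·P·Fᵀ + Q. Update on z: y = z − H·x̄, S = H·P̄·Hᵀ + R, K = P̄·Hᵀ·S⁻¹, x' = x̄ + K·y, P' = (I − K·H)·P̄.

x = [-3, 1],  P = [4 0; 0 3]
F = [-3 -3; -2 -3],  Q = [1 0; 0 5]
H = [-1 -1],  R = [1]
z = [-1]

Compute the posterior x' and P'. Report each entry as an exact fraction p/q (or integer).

x' = [74/43, -147/215]
P' = [107/43 -84/43; -84/43 519/215]

x̄ = F·x = [6, 3]
P̄ = F·P·Fᵀ + Q = [64 51; 51 48]
y = z − H·x̄ = [8]
S = H·P̄·Hᵀ + R = [215]
K = P̄·Hᵀ·S⁻¹ = [-23/43; -99/215]
x' = x̄ + K·y = [74/43, -147/215]
P' = (I − K·H)·P̄ = [107/43 -84/43; -84/43 519/215]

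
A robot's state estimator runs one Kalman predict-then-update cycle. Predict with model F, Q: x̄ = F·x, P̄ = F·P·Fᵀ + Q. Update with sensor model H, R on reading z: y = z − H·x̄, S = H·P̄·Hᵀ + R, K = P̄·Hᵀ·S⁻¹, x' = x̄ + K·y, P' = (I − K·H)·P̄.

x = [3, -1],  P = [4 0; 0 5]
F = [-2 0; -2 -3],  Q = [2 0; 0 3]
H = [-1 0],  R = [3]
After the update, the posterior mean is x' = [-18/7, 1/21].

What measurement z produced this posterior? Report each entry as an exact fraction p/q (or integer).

x̄ = F·x = [-6, -3]
P̄ = F·P·Fᵀ + Q = [18 16; 16 64]
S = H·P̄·Hᵀ + R = [21]
K = P̄·Hᵀ·S⁻¹ = [-6/7; -16/21]
x' − x̄ = [24/7, 64/21] = K·y
y = (KᵀK)⁻¹·Kᵀ·(x' − x̄) = [-4]
z = y + H·x̄ = [-4] + [6] = [2]

z = [2]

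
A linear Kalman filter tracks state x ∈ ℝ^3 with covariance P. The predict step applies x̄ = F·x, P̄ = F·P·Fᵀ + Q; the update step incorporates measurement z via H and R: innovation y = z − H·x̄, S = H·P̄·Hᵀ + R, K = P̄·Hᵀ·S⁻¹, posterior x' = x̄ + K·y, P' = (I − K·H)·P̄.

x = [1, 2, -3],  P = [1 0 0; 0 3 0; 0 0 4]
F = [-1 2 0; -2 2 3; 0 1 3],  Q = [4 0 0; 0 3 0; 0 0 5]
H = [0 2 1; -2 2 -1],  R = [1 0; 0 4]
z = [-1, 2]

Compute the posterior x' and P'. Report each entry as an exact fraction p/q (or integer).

x' = [4057/5744, 1191/2872, -10503/5744]
P' = [9227/1436 2061/718 -7993/1436; 2061/718 560/359 -1995/718; -7993/1436 -1995/718 8431/1436]

x̄ = F·x = [3, -7, -7]
P̄ = F·P·Fᵀ + Q = [17 14 6; 14 55 42; 6 42 44]
y = z − H·x̄ = [20, 15]
S = H·P̄·Hᵀ + R = [433 108; 108 80]
K = P̄·Hᵀ·S⁻¹ = [251/1436 -2217/5744; 245/718 113/2872; 451/1436 -425/5744]
x' = x̄ + K·y = [4057/5744, 1191/2872, -10503/5744]
P' = (I − K·H)·P̄ = [9227/1436 2061/718 -7993/1436; 2061/718 560/359 -1995/718; -7993/1436 -1995/718 8431/1436]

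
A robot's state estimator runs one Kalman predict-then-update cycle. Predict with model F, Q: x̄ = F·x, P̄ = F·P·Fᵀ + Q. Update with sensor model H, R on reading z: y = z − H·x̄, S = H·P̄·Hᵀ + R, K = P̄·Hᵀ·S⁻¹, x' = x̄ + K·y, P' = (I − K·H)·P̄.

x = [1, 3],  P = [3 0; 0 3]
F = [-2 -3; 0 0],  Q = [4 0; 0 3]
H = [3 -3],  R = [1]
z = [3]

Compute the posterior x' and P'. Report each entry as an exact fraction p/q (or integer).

x' = [79/415, -324/415]
P' = [1204/415 1161/415; 1161/415 1164/415]

x̄ = F·x = [-11, 0]
P̄ = F·P·Fᵀ + Q = [43 0; 0 3]
y = z − H·x̄ = [36]
S = H·P̄·Hᵀ + R = [415]
K = P̄·Hᵀ·S⁻¹ = [129/415; -9/415]
x' = x̄ + K·y = [79/415, -324/415]
P' = (I − K·H)·P̄ = [1204/415 1161/415; 1161/415 1164/415]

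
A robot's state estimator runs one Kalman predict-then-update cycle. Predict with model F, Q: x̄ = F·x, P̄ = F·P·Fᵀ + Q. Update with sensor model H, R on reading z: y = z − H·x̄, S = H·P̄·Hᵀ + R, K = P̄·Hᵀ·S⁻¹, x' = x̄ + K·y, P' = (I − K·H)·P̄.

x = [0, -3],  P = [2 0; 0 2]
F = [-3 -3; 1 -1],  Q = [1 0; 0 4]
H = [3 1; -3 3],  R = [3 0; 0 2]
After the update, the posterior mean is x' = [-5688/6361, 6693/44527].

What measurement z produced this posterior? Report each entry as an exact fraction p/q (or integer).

x̄ = F·x = [9, 3]
P̄ = F·P·Fᵀ + Q = [37 0; 0 8]
S = H·P̄·Hᵀ + R = [344 -309; -309 407]
K = P̄·Hᵀ·S⁻¹ = [1554/6361 -555/6361; 10672/44527 10728/44527]
x' − x̄ = [-62937/6361, -126888/44527] = K·y
y = (KᵀK)⁻¹·Kᵀ·(x' − x̄) = [-33, 21]
z = y + H·x̄ = [-33, 21] + [30, -18] = [-3, 3]

z = [-3, 3]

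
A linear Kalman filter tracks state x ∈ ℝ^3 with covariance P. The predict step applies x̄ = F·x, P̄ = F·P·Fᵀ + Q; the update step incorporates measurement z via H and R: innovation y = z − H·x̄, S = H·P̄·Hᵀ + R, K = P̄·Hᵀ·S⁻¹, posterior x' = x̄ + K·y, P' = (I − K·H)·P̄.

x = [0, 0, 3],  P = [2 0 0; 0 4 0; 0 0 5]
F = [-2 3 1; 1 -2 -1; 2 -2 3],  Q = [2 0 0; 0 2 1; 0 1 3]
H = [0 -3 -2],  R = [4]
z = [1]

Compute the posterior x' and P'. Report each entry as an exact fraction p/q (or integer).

x' = [163/31, -2637/589, 3681/589]
P' = [650/31 -414/31 607/31; -414/31 7156/589 -10560/589; 607/31 -10560/589 16164/589]

x̄ = F·x = [3, -3, 9]
P̄ = F·P·Fᵀ + Q = [51 -33 -17; -33 25 6; -17 6 72]
y = z − H·x̄ = [10]
S = H·P̄·Hᵀ + R = [589]
K = P̄·Hᵀ·S⁻¹ = [7/31; -87/589; -162/589]
x' = x̄ + K·y = [163/31, -2637/589, 3681/589]
P' = (I − K·H)·P̄ = [650/31 -414/31 607/31; -414/31 7156/589 -10560/589; 607/31 -10560/589 16164/589]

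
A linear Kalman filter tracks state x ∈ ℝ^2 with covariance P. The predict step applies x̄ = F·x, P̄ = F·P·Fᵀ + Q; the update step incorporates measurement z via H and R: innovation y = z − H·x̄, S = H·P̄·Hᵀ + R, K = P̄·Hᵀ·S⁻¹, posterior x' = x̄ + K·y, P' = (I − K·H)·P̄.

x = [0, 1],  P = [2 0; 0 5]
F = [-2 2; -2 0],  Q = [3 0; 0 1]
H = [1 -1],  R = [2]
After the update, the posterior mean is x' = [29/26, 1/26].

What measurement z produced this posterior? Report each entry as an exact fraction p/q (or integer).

z = [1]

x̄ = F·x = [2, 0]
P̄ = F·P·Fᵀ + Q = [31 8; 8 9]
S = H·P̄·Hᵀ + R = [26]
K = P̄·Hᵀ·S⁻¹ = [23/26; -1/26]
x' − x̄ = [-23/26, 1/26] = K·y
y = (KᵀK)⁻¹·Kᵀ·(x' − x̄) = [-1]
z = y + H·x̄ = [-1] + [2] = [1]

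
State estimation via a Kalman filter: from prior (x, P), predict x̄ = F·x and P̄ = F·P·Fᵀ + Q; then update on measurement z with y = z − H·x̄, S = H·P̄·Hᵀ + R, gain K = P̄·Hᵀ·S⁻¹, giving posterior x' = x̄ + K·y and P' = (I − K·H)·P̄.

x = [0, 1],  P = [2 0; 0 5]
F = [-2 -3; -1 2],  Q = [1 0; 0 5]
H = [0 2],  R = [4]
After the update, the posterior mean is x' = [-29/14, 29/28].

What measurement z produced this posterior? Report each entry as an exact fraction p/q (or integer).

z = [2]

x̄ = F·x = [-3, 2]
P̄ = F·P·Fᵀ + Q = [54 -26; -26 27]
S = H·P̄·Hᵀ + R = [112]
K = P̄·Hᵀ·S⁻¹ = [-13/28; 27/56]
x' − x̄ = [13/14, -27/28] = K·y
y = (KᵀK)⁻¹·Kᵀ·(x' − x̄) = [-2]
z = y + H·x̄ = [-2] + [4] = [2]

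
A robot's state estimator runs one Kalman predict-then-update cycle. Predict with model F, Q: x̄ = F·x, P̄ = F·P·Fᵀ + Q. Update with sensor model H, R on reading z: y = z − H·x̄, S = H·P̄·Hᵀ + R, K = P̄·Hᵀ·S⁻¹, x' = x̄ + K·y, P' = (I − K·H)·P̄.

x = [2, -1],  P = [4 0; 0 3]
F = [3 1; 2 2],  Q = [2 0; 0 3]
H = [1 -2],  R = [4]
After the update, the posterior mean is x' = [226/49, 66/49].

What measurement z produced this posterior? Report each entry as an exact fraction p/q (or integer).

x̄ = F·x = [5, 2]
P̄ = F·P·Fᵀ + Q = [41 30; 30 31]
S = H·P̄·Hᵀ + R = [49]
K = P̄·Hᵀ·S⁻¹ = [-19/49; -32/49]
x' − x̄ = [-19/49, -32/49] = K·y
y = (KᵀK)⁻¹·Kᵀ·(x' − x̄) = [1]
z = y + H·x̄ = [1] + [1] = [2]

z = [2]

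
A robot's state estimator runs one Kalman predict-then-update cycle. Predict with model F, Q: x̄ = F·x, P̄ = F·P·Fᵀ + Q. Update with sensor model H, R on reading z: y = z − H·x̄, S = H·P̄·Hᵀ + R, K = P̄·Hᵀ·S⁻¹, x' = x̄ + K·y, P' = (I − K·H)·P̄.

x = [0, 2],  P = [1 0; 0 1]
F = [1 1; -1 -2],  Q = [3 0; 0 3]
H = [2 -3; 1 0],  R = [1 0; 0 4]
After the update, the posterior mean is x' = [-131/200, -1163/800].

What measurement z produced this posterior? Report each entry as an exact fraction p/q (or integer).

z = [3, -2]

x̄ = F·x = [2, -4]
P̄ = F·P·Fᵀ + Q = [5 -3; -3 8]
S = H·P̄·Hᵀ + R = [129 19; 19 9]
K = P̄·Hᵀ·S⁻¹ = [19/200 71/200; -213/800 183/800]
x' − x̄ = [-531/200, 2037/800] = K·y
y = (KᵀK)⁻¹·Kᵀ·(x' − x̄) = [-13, -4]
z = y + H·x̄ = [-13, -4] + [16, 2] = [3, -2]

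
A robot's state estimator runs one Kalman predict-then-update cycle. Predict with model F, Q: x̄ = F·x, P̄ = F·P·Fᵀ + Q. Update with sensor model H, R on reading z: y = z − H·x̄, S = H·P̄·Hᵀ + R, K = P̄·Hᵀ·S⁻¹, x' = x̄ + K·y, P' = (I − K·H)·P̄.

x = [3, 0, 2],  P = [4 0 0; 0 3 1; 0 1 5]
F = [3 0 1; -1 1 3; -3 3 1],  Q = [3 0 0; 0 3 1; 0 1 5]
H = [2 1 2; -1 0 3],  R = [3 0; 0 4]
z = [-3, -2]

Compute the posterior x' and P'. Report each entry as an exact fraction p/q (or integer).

x' = [-10931/36439, -16677/36439, -31171/36439]
P' = [658852/327951 -1276588/327951 108412/327951; -1276588/327951 3671446/327951 -416944/327951; 108412/327951 -416944/327951 143872/327951]

x̄ = F·x = [11, 3, -7]
P̄ = F·P·Fᵀ + Q = [44 4 -28; 4 61 47; -28 47 79]
y = z − H·x̄ = [-14, 30]
S = H·P̄·Hᵀ + R = [536 411; 411 927]
K = P̄·Hᵀ·S⁻¹ = [28660/109317 -83404/327951; 31598/109317 6439/327951; 9736/109317 80801/327951]
x' = x̄ + K·y = [-10931/36439, -16677/36439, -31171/36439]
P' = (I − K·H)·P̄ = [658852/327951 -1276588/327951 108412/327951; -1276588/327951 3671446/327951 -416944/327951; 108412/327951 -416944/327951 143872/327951]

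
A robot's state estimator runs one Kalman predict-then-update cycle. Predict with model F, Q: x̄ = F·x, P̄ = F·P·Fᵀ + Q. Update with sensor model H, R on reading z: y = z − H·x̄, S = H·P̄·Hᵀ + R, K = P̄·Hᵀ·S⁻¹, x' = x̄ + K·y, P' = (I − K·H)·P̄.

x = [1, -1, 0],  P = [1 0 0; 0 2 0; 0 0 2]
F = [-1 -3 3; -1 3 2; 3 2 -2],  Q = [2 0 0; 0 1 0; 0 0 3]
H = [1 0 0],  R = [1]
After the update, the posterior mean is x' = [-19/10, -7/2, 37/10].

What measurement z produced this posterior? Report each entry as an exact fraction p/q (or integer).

x̄ = F·x = [2, -4, 1]
P̄ = F·P·Fᵀ + Q = [39 -5 -27; -5 28 1; -27 1 28]
S = H·P̄·Hᵀ + R = [40]
K = P̄·Hᵀ·S⁻¹ = [39/40; -1/8; -27/40]
x' − x̄ = [-39/10, 1/2, 27/10] = K·y
y = (KᵀK)⁻¹·Kᵀ·(x' − x̄) = [-4]
z = y + H·x̄ = [-4] + [2] = [-2]

z = [-2]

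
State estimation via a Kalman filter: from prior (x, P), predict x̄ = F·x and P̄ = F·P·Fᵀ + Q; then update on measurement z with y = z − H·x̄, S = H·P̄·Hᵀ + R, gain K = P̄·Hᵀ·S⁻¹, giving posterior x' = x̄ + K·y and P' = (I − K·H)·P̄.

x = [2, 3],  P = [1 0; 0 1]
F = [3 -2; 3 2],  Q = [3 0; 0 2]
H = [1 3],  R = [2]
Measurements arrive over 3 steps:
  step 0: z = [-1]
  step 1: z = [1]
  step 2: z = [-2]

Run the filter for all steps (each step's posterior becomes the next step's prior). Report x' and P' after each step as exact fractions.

step 0: x' = [-1147/183, 346/183], P' = [1967/183 -635/183; -635/183 245/183]
step 1: x' = [83614/230417, 40559/230417], P' = [1393021/230417 -412993/230417; -412993/230417 171671/230417]
step 2: x' = [-86556938/56331341, -8340484/56331341], P' = [986378935/168994023 -292511275/168994023; -292511275/168994023 122861677/168994023]

step 0: x̄ = F·x = [0, 12]
step 0: P̄ = F·P·Fᵀ + Q = [16 5; 5 15]
step 0: y = z − H·x̄ = [-37]
step 0: S = H·P̄·Hᵀ + R = [183]
step 0: K = P̄·Hᵀ·S⁻¹ = [31/183; 50/183]
step 0: x' = x̄ + K·y = [-1147/183, 346/183]
step 0: P' = (I − K·H)·P̄ = [1967/183 -635/183; -635/183 245/183]
step 1: x̄ = F·x = [-4133/183, -2749/183]
step 1: P̄ = F·P·Fᵀ + Q = [26852/183 16723/183; 16723/183 11429/183]
step 1: y = z − H·x̄ = [12563/183]
step 1: S = H·P̄·Hᵀ + R = [230417/183]
step 1: K = P̄·Hᵀ·S⁻¹ = [77021/230417; 51010/230417]
step 1: x' = x̄ + K·y = [83614/230417, 40559/230417]
step 1: P' = (I − K·H)·P̄ = [1393021/230417 -412993/230417; -412993/230417 171671/230417]
step 2: x̄ = F·x = [169724/230417, 331960/230417]
step 2: P̄ = F·P·Fᵀ + Q = [18871040/230417 11850505/230417; 11850505/230417 8728791/230417]
step 2: y = z − H·x̄ = [-147858/20947]
step 2: S = H·P̄·Hᵀ + R = [15363093/20947]
step 2: K = P̄·Hᵀ·S⁻¹ = [4947505/15363093; 3457898/15363093]
step 2: x' = x̄ + K·y = [-86556938/56331341, -8340484/56331341]
step 2: P' = (I − K·H)·P̄ = [986378935/168994023 -292511275/168994023; -292511275/168994023 122861677/168994023]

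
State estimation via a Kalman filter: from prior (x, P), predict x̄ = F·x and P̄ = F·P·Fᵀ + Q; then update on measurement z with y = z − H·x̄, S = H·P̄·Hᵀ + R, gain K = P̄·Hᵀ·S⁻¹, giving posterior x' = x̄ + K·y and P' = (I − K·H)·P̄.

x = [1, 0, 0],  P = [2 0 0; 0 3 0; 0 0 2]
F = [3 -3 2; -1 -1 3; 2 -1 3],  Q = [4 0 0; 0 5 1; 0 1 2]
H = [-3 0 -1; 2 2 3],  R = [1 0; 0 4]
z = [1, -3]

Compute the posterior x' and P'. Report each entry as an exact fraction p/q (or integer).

x̄ = F·x = [3, -1, 2]
P̄ = F·P·Fᵀ + Q = [57 15 33; 15 28 18; 33 18 31]
y = z − H·x̄ = [12, -13]
S = H·P̄·Hᵀ + R = [743 -924; -924 1355]
K = P̄·Hᵀ·S⁻¹ = [-51888/152989 -7947/152989; 43995/152989 45808/152989; 4030/152989 24765/152989]
x' = x̄ + K·y = [-60378/152989, -220553/152989, 32393/152989]
P' = (I − K·H)·P̄ = [66342/152989 138471/152989 -147138/152989; 138471/152989 642257/152989 -459408/152989; -147138/152989 -459408/152989 437384/152989]

x' = [-60378/152989, -220553/152989, 32393/152989]
P' = [66342/152989 138471/152989 -147138/152989; 138471/152989 642257/152989 -459408/152989; -147138/152989 -459408/152989 437384/152989]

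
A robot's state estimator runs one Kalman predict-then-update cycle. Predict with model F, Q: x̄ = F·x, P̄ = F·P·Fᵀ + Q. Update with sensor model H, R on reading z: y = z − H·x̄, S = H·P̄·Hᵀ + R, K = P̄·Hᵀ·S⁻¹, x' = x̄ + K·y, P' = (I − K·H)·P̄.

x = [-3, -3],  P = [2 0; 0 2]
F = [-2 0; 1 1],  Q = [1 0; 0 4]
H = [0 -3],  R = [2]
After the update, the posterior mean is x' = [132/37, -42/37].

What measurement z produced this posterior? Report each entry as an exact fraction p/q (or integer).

x̄ = F·x = [6, -6]
P̄ = F·P·Fᵀ + Q = [9 -4; -4 8]
S = H·P̄·Hᵀ + R = [74]
K = P̄·Hᵀ·S⁻¹ = [6/37; -12/37]
x' − x̄ = [-90/37, 180/37] = K·y
y = (KᵀK)⁻¹·Kᵀ·(x' − x̄) = [-15]
z = y + H·x̄ = [-15] + [18] = [3]

z = [3]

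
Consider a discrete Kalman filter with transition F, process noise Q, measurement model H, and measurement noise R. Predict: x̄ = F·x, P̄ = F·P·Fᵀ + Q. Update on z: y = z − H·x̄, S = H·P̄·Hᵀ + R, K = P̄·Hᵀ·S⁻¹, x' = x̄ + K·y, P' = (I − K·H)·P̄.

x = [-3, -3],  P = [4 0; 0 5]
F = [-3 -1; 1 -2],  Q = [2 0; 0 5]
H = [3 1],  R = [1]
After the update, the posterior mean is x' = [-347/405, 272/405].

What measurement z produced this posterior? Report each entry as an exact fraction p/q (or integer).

z = [-2]

x̄ = F·x = [12, 3]
P̄ = F·P·Fᵀ + Q = [43 -2; -2 29]
S = H·P̄·Hᵀ + R = [405]
K = P̄·Hᵀ·S⁻¹ = [127/405; 23/405]
x' − x̄ = [-5207/405, -943/405] = K·y
y = (KᵀK)⁻¹·Kᵀ·(x' − x̄) = [-41]
z = y + H·x̄ = [-41] + [39] = [-2]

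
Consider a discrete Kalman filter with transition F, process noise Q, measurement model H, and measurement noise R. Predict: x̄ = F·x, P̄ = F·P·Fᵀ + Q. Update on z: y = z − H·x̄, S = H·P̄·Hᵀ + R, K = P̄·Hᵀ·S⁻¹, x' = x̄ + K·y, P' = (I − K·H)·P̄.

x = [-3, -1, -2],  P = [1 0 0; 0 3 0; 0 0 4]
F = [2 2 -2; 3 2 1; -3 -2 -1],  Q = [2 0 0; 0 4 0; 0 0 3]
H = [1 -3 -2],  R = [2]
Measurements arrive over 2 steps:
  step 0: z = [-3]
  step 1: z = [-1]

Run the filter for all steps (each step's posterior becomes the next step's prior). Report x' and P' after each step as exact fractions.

step 0: x' = [-644/89, -833/89, 1049/89], P' = [2450/89 1538/89 -1106/89; 1538/89 1852/89 -1982/89; -1106/89 -1982/89 2411/89]
step 1: x' = [-633404/22141, -519531/22141, 476079/22141], P' = [9995518/22141 9122126/22141 -8708414/22141; 9122126/22141 8784448/22141 -8619834/22141; -8708414/22141 -8619834/22141 8581371/22141]

step 0: x̄ = F·x = [-4, -13, 13]
step 0: P̄ = F·P·Fᵀ + Q = [34 10 -10; 10 29 -25; -10 -25 28]
step 0: y = z − H·x̄ = [-12]
step 0: S = H·P̄·Hᵀ + R = [89]
step 0: K = P̄·Hᵀ·S⁻¹ = [24/89; -27/89; 9/89]
step 0: x' = x̄ + K·y = [-644/89, -833/89, 1049/89]
step 0: P' = (I − K·H)·P̄ = [2450/89 1538/89 -1106/89; 1538/89 1852/89 -1982/89; -1106/89 -1982/89 2411/89]
step 1: x̄ = F·x = [-5052/89, -2549/89, 2549/89]
step 1: P̄ = F·P·Fᵀ + Q = [64038/89 41054/89 -41054/89; 41054/89 36117/89 -35761/89; -41054/89 -35761/89 36028/89]
step 1: y = z − H·x̄ = [2414/89]
step 1: S = H·P̄·Hᵀ + R = [22141/89]
step 1: K = P̄·Hᵀ·S⁻¹ = [22984/22141; 4225/22141; -5827/22141]
step 1: x' = x̄ + K·y = [-633404/22141, -519531/22141, 476079/22141]
step 1: P' = (I − K·H)·P̄ = [9995518/22141 9122126/22141 -8708414/22141; 9122126/22141 8784448/22141 -8619834/22141; -8708414/22141 -8619834/22141 8581371/22141]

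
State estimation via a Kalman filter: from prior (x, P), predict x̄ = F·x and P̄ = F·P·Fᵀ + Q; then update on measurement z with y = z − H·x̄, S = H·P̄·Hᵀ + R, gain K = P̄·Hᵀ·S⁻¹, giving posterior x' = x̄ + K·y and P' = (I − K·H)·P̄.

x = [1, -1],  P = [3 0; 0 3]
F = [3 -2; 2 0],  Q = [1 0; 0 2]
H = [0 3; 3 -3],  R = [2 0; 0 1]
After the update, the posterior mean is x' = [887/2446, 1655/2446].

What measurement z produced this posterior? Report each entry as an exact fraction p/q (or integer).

x̄ = F·x = [5, 2]
P̄ = F·P·Fᵀ + Q = [40 18; 18 14]
S = H·P̄·Hᵀ + R = [128 36; 36 163]
K = P̄·Hᵀ·S⁻¹ = [3213/9784 813/2446; 3207/9784 3/2446]
x' − x̄ = [-11343/2446, -3237/2446] = K·y
y = (KᵀK)⁻¹·Kᵀ·(x' − x̄) = [-4, -10]
z = y + H·x̄ = [-4, -10] + [6, 9] = [2, -1]

z = [2, -1]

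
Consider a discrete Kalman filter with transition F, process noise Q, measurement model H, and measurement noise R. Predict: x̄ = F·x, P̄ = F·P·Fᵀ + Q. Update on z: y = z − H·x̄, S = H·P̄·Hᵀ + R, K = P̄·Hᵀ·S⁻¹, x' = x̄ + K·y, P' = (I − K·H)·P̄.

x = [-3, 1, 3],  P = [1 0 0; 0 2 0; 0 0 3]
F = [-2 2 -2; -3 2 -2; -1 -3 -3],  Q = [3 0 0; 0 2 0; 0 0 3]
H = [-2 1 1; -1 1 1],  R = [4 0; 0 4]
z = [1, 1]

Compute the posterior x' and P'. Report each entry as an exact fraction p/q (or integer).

x' = [262/1007, 4317/1007, -3184/1007]
P' = [6176/1007 6136/1007 3076/1007; 6136/1007 11173/1007 -1765/1007; 3076/1007 -1765/1007 8041/1007]

x̄ = F·x = [2, 5, -9]
P̄ = F·P·Fᵀ + Q = [27 26 8; 26 31 9; 8 9 49]
y = z − H·x̄ = [9, 7]
S = H·P̄·Hᵀ + R = [74 50; 50 61]
K = P̄·Hᵀ·S⁻¹ = [-785/1007 759/1007; -716/1007 818/1007; 31/1007 800/1007]
x' = x̄ + K·y = [262/1007, 4317/1007, -3184/1007]
P' = (I − K·H)·P̄ = [6176/1007 6136/1007 3076/1007; 6136/1007 11173/1007 -1765/1007; 3076/1007 -1765/1007 8041/1007]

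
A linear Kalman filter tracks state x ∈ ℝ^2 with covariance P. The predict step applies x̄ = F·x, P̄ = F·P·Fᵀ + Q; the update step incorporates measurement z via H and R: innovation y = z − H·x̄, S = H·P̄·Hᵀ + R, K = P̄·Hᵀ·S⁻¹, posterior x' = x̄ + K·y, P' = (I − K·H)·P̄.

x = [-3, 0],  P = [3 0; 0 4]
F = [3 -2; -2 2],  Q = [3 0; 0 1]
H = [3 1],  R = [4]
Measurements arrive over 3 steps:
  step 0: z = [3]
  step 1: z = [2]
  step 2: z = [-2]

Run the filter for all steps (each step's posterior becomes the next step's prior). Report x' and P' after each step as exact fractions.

step 0: x̄ = F·x = [-9, 6]
step 0: P̄ = F·P·Fᵀ + Q = [46 -34; -34 29]
step 0: y = z − H·x̄ = [24]
step 0: S = H·P̄·Hᵀ + R = [243]
step 0: K = P̄·Hᵀ·S⁻¹ = [104/243; -73/243]
step 0: x' = x̄ + K·y = [103/81, -98/81]
step 0: P' = (I − K·H)·P̄ = [362/243 -670/243; -670/243 1718/243]
step 1: x̄ = F·x = [505/81, -134/27]
step 1: P̄ = F·P·Fᵀ + Q = [18899/243 -5248/81; -5248/81 1547/27]
step 1: y = z − H·x̄ = [-317/27]
step 1: S = H·P̄·Hᵀ + R = [10058/27]
step 1: K = P̄·Hᵀ·S⁻¹ = [13651/30174; -3701/10058]
step 1: x' = x̄ + K·y = [9283/10058, -6465/10058]
step 1: P' = (I − K·H)·P̄ = [138383/90522 -83779/30174; -83779/30174 68975/10058]
step 2: x̄ = F·x = [40779/10058, -15748/5029]
step 2: P̄ = F·P·Fᵀ + Q = [779573/10058 -971128/15087; -971128/15087 2568925/45261]
step 2: y = z − H·x̄ = [-110957/10058]
step 2: S = H·P̄·Hᵀ + R = [33684743/90522]
step 2: K = P̄·Hᵀ·S⁻¹ = [15221703/33684743; -12342454/33684743]
step 2: x' = x̄ + K·y = [-31350603/33684743, 30676775/33684743]
step 2: P' = (I − K·H)·P̄ = [51227361/33684743 -92795271/33684743; -92795271/33684743 229015997/33684743]

step 0: x' = [103/81, -98/81], P' = [362/243 -670/243; -670/243 1718/243]
step 1: x' = [9283/10058, -6465/10058], P' = [138383/90522 -83779/30174; -83779/30174 68975/10058]
step 2: x' = [-31350603/33684743, 30676775/33684743], P' = [51227361/33684743 -92795271/33684743; -92795271/33684743 229015997/33684743]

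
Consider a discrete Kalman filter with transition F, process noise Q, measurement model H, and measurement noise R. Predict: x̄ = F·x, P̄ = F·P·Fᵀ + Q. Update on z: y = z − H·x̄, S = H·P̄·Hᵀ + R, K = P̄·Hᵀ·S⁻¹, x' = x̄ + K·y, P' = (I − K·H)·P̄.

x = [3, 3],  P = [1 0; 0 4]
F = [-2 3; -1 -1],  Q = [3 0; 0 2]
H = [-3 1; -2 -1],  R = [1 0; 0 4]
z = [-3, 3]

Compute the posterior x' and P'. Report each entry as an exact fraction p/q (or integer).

x̄ = F·x = [3, -6]
P̄ = F·P·Fᵀ + Q = [43 -10; -10 7]
y = z − H·x̄ = [12, 3]
S = H·P̄·Hᵀ + R = [455 241; 241 143]
K = P̄·Hᵀ·S⁻¹ = [-1561/6984 -1081/6984; 1079/3492 -1501/3492]
x' = x̄ + K·y = [-341/2328, -4169/1164]
P' = (I − K·H)·P̄ = [1177/6984 985/3492; 985/3492 2017/1746]

x' = [-341/2328, -4169/1164]
P' = [1177/6984 985/3492; 985/3492 2017/1746]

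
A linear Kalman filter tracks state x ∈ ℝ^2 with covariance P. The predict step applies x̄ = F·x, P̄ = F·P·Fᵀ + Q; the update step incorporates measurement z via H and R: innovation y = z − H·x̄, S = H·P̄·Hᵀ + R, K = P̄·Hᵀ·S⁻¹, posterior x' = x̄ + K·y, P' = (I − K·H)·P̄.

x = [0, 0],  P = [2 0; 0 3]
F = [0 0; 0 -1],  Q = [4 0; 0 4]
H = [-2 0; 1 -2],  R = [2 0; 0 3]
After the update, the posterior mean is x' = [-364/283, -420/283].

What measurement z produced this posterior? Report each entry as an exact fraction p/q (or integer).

z = [3, 2]

x̄ = F·x = [0, 0]
P̄ = F·P·Fᵀ + Q = [4 0; 0 7]
S = H·P̄·Hᵀ + R = [18 -8; -8 35]
K = P̄·Hᵀ·S⁻¹ = [-124/283 4/283; -56/283 -126/283]
x' − x̄ = [-364/283, -420/283] = K·y
y = (KᵀK)⁻¹·Kᵀ·(x' − x̄) = [3, 2]
z = y + H·x̄ = [3, 2] + [0, 0] = [3, 2]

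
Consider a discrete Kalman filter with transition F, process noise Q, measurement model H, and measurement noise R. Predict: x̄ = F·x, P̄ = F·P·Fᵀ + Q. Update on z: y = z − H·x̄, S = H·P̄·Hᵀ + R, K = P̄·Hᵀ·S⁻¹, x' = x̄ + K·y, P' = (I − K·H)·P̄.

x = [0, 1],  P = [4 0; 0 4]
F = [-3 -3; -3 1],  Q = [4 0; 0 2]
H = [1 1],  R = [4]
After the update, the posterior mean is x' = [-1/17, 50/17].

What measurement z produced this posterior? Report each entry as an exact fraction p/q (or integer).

x̄ = F·x = [-3, 1]
P̄ = F·P·Fᵀ + Q = [76 24; 24 42]
S = H·P̄·Hᵀ + R = [170]
K = P̄·Hᵀ·S⁻¹ = [10/17; 33/85]
x' − x̄ = [50/17, 33/17] = K·y
y = (KᵀK)⁻¹·Kᵀ·(x' − x̄) = [5]
z = y + H·x̄ = [5] + [-2] = [3]

z = [3]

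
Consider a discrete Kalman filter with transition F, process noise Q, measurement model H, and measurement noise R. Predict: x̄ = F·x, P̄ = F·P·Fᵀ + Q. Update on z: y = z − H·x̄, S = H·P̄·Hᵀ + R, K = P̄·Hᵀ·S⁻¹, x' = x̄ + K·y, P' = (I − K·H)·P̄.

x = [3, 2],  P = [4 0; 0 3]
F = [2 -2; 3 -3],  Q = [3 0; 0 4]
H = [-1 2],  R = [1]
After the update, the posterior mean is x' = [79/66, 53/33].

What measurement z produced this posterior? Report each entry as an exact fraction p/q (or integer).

x̄ = F·x = [2, 3]
P̄ = F·P·Fᵀ + Q = [31 42; 42 67]
S = H·P̄·Hᵀ + R = [132]
K = P̄·Hᵀ·S⁻¹ = [53/132; 23/33]
x' − x̄ = [-53/66, -46/33] = K·y
y = (KᵀK)⁻¹·Kᵀ·(x' − x̄) = [-2]
z = y + H·x̄ = [-2] + [4] = [2]

z = [2]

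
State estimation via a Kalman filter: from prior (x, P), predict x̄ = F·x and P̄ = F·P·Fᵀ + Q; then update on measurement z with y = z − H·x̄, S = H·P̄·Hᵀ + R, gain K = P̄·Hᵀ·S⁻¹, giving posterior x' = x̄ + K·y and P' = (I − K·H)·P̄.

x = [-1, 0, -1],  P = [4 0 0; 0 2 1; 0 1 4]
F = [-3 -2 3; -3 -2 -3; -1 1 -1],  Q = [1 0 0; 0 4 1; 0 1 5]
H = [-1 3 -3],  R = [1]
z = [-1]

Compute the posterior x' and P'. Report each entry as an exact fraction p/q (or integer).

x̄ = F·x = [0, 6, 2]
P̄ = F·P·Fᵀ + Q = [69 8 1; 8 96 20; 1 20 13]
y = z − H·x̄ = [-13]
S = H·P̄·Hᵀ + R = [649]
K = P̄·Hᵀ·S⁻¹ = [-48/649; 20/59; 20/649]
x' = x̄ + K·y = [624/649, 94/59, 1038/649]
P' = (I − K·H)·P̄ = [42477/649 1432/59 1609/649; 1432/59 1264/59 780/59; 1609/649 780/59 8037/649]

x' = [624/649, 94/59, 1038/649]
P' = [42477/649 1432/59 1609/649; 1432/59 1264/59 780/59; 1609/649 780/59 8037/649]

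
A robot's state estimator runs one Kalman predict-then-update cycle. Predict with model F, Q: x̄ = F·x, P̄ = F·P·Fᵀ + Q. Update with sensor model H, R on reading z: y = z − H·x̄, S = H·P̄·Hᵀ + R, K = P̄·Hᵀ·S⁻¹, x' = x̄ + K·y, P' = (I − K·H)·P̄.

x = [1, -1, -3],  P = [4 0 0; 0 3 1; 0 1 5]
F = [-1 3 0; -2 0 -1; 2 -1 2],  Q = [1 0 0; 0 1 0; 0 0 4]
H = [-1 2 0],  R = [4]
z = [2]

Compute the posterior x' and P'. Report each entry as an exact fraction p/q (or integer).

x̄ = F·x = [-4, 1, -3]
P̄ = F·P·Fᵀ + Q = [32 5 -11; 5 22 -25; -11 -25 39]
y = z − H·x̄ = [-4]
S = H·P̄·Hᵀ + R = [104]
K = P̄·Hᵀ·S⁻¹ = [-11/52; 3/8; -3/8]
x' = x̄ + K·y = [-41/13, -1/2, -3/2]
P' = (I − K·H)·P̄ = [711/26 53/4 -77/4; 53/4 59/8 -83/8; -77/4 -83/8 195/8]

x' = [-41/13, -1/2, -3/2]
P' = [711/26 53/4 -77/4; 53/4 59/8 -83/8; -77/4 -83/8 195/8]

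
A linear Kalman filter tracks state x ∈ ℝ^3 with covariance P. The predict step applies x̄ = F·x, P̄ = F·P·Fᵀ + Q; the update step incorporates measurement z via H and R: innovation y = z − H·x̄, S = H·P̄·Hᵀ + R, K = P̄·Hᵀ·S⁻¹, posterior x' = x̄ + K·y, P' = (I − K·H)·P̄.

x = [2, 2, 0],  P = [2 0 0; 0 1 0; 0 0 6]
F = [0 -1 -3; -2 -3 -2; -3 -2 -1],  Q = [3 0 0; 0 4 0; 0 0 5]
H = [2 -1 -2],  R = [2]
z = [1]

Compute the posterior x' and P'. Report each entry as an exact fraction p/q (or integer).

x' = [-271/43, -295/43, -150/43]
P' = [11101/215 9384/215 6372/215; 9384/215 8946/215 4938/215; 6372/215 4938/215 3959/215]

x̄ = F·x = [-2, -10, -10]
P̄ = F·P·Fᵀ + Q = [58 39 20; 39 45 30; 20 30 33]
y = z − H·x̄ = [-25]
S = H·P̄·Hᵀ + R = [215]
K = P̄·Hᵀ·S⁻¹ = [37/215; -27/215; -56/215]
x' = x̄ + K·y = [-271/43, -295/43, -150/43]
P' = (I − K·H)·P̄ = [11101/215 9384/215 6372/215; 9384/215 8946/215 4938/215; 6372/215 4938/215 3959/215]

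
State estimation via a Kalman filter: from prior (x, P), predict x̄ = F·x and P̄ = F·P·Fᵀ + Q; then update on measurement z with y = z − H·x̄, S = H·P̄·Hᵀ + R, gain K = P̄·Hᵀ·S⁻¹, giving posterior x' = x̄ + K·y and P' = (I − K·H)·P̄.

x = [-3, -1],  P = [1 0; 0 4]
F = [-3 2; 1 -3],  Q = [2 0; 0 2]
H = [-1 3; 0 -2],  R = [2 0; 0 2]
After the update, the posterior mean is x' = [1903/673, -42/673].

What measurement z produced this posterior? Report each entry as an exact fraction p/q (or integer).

z = [-2, 2]

x̄ = F·x = [7, 0]
P̄ = F·P·Fᵀ + Q = [27 -27; -27 39]
S = H·P̄·Hᵀ + R = [542 -288; -288 158]
K = P̄·Hᵀ·S⁻¹ = [-378/673 -459/673; 72/673 -201/673]
x' − x̄ = [-2808/673, -42/673] = K·y
y = (KᵀK)⁻¹·Kᵀ·(x' − x̄) = [5, 2]
z = y + H·x̄ = [5, 2] + [-7, 0] = [-2, 2]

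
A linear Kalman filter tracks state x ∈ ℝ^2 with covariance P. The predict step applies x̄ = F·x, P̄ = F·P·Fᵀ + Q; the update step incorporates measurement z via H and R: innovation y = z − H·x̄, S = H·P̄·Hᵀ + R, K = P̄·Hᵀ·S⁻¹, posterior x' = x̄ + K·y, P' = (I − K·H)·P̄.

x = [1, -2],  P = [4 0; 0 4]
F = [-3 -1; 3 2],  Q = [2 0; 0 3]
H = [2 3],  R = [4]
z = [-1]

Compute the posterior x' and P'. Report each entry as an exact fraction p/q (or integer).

x' = [-331/139, 169/139]
P' = [3534/139 -2420/139; -2420/139 1716/139]

x̄ = F·x = [-1, -1]
P̄ = F·P·Fᵀ + Q = [42 -44; -44 55]
y = z − H·x̄ = [4]
S = H·P̄·Hᵀ + R = [139]
K = P̄·Hᵀ·S⁻¹ = [-48/139; 77/139]
x' = x̄ + K·y = [-331/139, 169/139]
P' = (I − K·H)·P̄ = [3534/139 -2420/139; -2420/139 1716/139]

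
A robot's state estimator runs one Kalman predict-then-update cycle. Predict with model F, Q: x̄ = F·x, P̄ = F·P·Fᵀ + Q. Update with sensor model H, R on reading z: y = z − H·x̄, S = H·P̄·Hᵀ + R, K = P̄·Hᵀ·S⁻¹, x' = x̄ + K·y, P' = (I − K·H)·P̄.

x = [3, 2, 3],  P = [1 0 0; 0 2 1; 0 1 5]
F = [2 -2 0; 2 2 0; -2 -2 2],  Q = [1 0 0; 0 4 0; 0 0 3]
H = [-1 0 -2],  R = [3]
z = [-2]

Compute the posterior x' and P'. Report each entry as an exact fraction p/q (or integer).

x' = [88/31, 270/31, -16/31]
P' = [1443/124 -59/31 -351/62; -59/31 396/31 22/31; -351/62 22/31 108/31]

x̄ = F·x = [2, 10, -4]
P̄ = F·P·Fᵀ + Q = [13 -4 0; -4 16 -8; 0 -8 27]
y = z − H·x̄ = [-8]
S = H·P̄·Hᵀ + R = [124]
K = P̄·Hᵀ·S⁻¹ = [-13/124; 5/31; -27/62]
x' = x̄ + K·y = [88/31, 270/31, -16/31]
P' = (I − K·H)·P̄ = [1443/124 -59/31 -351/62; -59/31 396/31 22/31; -351/62 22/31 108/31]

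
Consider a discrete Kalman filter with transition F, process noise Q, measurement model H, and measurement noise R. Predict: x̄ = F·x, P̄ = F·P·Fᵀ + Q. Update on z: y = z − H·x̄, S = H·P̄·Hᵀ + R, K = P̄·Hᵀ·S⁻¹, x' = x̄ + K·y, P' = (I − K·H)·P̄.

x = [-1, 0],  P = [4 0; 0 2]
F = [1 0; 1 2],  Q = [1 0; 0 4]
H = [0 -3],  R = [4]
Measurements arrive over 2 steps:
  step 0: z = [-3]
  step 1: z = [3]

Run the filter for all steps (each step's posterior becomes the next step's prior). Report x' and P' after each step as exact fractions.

step 0: x̄ = F·x = [-1, -1]
step 0: P̄ = F·P·Fᵀ + Q = [5 4; 4 16]
step 0: y = z − H·x̄ = [-6]
step 0: S = H·P̄·Hᵀ + R = [148]
step 0: K = P̄·Hᵀ·S⁻¹ = [-3/37; -12/37]
step 0: x' = x̄ + K·y = [-19/37, 35/37]
step 0: P' = (I − K·H)·P̄ = [149/37 4/37; 4/37 16/37]
step 1: x̄ = F·x = [-19/37, 51/37]
step 1: P̄ = F·P·Fᵀ + Q = [186/37 157/37; 157/37 377/37]
step 1: y = z − H·x̄ = [264/37]
step 1: S = H·P̄·Hᵀ + R = [3541/37]
step 1: K = P̄·Hᵀ·S⁻¹ = [-471/3541; -1131/3541]
step 1: x' = x̄ + K·y = [-5179/3541, -3189/3541]
step 1: P' = (I − K·H)·P̄ = [11805/3541 628/3541; 628/3541 1508/3541]

step 0: x' = [-19/37, 35/37], P' = [149/37 4/37; 4/37 16/37]
step 1: x' = [-5179/3541, -3189/3541], P' = [11805/3541 628/3541; 628/3541 1508/3541]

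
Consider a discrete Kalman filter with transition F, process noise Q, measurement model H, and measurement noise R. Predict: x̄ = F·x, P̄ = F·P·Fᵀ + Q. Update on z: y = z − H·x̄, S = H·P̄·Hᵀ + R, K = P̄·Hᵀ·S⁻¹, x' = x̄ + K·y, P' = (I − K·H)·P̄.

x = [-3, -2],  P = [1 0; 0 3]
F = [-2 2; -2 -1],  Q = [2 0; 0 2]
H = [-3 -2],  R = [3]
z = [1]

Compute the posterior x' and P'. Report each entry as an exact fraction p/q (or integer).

x' = [-796/177, 380/59]
P' = [686/177 -318/59; -318/59 483/59]

x̄ = F·x = [2, 8]
P̄ = F·P·Fᵀ + Q = [18 -2; -2 9]
y = z − H·x̄ = [23]
S = H·P̄·Hᵀ + R = [177]
K = P̄·Hᵀ·S⁻¹ = [-50/177; -4/59]
x' = x̄ + K·y = [-796/177, 380/59]
P' = (I − K·H)·P̄ = [686/177 -318/59; -318/59 483/59]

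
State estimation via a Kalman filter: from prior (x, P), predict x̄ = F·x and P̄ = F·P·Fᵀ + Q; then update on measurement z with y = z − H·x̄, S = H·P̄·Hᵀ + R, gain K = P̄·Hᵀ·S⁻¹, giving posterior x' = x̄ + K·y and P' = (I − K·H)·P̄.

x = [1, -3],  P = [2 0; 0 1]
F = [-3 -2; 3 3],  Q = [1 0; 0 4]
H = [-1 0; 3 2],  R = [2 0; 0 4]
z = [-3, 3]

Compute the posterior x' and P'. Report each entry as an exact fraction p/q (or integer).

x̄ = F·x = [3, -6]
P̄ = F·P·Fᵀ + Q = [23 -24; -24 31]
y = z − H·x̄ = [0, 6]
S = H·P̄·Hᵀ + R = [25 -21; -21 47]
K = P̄·Hᵀ·S⁻¹ = [-320/367 21/367; 459/367 127/367]
x' = x̄ + K·y = [1227/367, -1440/367]
P' = (I − K·H)·P̄ = [640/367 -918/367; -918/367 1631/367]

x' = [1227/367, -1440/367]
P' = [640/367 -918/367; -918/367 1631/367]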